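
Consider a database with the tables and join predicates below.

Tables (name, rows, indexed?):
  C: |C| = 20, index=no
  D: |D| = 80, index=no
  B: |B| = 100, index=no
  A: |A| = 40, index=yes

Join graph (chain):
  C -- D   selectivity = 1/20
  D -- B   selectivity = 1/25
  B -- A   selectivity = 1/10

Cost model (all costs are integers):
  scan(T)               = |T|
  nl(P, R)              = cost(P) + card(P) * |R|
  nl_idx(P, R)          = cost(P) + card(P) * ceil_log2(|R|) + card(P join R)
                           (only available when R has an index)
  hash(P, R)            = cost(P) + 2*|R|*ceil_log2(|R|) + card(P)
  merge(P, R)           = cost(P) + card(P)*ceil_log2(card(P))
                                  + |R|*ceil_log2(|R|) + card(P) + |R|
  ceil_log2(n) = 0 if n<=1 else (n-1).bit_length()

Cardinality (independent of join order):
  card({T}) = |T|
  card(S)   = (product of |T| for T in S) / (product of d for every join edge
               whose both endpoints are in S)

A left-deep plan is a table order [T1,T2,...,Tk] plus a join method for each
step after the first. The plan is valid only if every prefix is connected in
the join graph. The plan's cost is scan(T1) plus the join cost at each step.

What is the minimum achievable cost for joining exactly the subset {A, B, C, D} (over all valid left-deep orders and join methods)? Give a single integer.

Selinger DP over subsets of {A,B,C,D}:
  {C}: scan cost=20, card=20
  {D}: scan cost=80, card=80
  {B}: scan cost=100, card=100
  {A}: scan cost=40, card=40
  {CD}: card=80; try (C,hash)→360, (D,merge)→780, (C,merge)→840, (D,hash)→1160, (D,nl)→1620, (C,nl)→1680; best=360 via (C,hash)
  {BD}: card=320; try (D,hash)→1320, (B,merge)→1520, (D,merge)→1540, (B,hash)→1560, (B,nl)→8080, (D,nl)→8100; best=1320 via (D,hash)
  {AB}: card=400; try (A,hash)→680, (A,nl_idx)→1100, (B,merge)→1120, (A,merge)→1180, (B,hash)→1480, (B,nl)→4040 …(+1); best=680 via (A,hash)
  {BCD}: card=320; try (B,merge)→1800, (C,hash)→1840, (B,hash)→1840, (C,merge)→4640, (C,nl)→7720, (B,nl)→8360; best=1800 via (B,merge)
  {ABD}: card=1280; try (A,hash)→2120, (D,hash)→2200, (A,nl_idx)→4520, (A,merge)→4800, (D,merge)→5320, (A,nl)→14120 …(+1); best=2120 via (A,hash)
  {ABCD}: card=1280; try (A,hash)→2600, (C,hash)→3600, (A,nl_idx)→5000, (A,merge)→5280, (A,nl)→14600, (C,merge)→17600 …(+1); best=2600 via (A,hash)

2600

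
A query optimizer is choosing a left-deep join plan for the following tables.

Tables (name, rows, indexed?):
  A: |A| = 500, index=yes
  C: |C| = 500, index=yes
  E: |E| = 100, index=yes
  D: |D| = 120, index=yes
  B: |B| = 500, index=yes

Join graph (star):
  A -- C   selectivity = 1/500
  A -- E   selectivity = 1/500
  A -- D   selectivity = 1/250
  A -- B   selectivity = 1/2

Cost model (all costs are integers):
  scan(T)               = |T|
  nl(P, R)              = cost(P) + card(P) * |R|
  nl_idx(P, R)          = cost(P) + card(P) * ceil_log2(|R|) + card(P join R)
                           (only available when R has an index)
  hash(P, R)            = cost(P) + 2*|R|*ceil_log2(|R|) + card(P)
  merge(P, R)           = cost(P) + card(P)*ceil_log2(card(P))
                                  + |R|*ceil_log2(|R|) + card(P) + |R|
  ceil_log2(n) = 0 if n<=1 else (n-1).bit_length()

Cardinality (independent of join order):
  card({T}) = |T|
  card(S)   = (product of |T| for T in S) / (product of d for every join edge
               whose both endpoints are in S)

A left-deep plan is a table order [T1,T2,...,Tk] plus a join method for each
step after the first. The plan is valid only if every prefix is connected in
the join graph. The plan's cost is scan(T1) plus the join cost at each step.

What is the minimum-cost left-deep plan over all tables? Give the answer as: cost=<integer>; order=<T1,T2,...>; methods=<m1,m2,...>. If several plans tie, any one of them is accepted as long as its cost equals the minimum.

Selinger DP (subsets sized 1..n):
  {A}: scan cost=500, card=500
  {C}: scan cost=500, card=500
  {E}: scan cost=100, card=100
  {D}: scan cost=120, card=120
  {B}: scan cost=500, card=500
  {AC}: card=500; try (C,nl_idx)→5500, (A,nl_idx)→5500, (C,hash)→10000, (A,hash)→10000, (C,merge)→10500, (A,merge)→10500 …(+2); best=5500 via (C,nl_idx)
  {AE}: card=100; try (A,nl_idx)→1100, (E,hash)→2400, (E,nl_idx)→4100, (A,merge)→5900, (E,merge)→6300, (A,hash)→9200 …(+2); best=1100 via (A,nl_idx)
  {AD}: card=240; try (A,nl_idx)→1440, (D,hash)→2680, (D,nl_idx)→4240, (A,merge)→6080, (D,merge)→6460, (A,hash)→9240 …(+2); best=1440 via (A,nl_idx)
  {AB}: card=125000; try (B,hash)→10000, (A,hash)→10000, (B,merge)→10500, (A,merge)→10500, (B,nl_idx)→130000, (A,nl_idx)→130000 …(+2); best=10000 via (B,hash)
  {ACE}: card=100; try (C,nl_idx)→2100, (C,merge)→6900, (E,hash)→7400, (E,nl_idx)→9100, (C,hash)→10200, (E,merge)→11300 …(+2); best=2100 via (C,nl_idx)
  {ACD}: card=240; try (C,nl_idx)→3840, (D,hash)→7680, (C,merge)→8600, (D,nl_idx)→9240, (C,hash)→10680, (D,merge)→11460 …(+2); best=3840 via (C,nl_idx)
  {ABC}: card=125000; try (B,hash)→15000, (B,merge)→15500, (B,nl_idx)→135000, (C,hash)→144000, (B,nl)→255500, (C,nl_idx)→1260000 …(+2); best=15000 via (B,hash)
  {ADE}: card=48; try (D,nl_idx)→1848, (D,merge)→2860, (D,hash)→2880, (E,hash)→3080, (E,nl_idx)→3168, (E,merge)→4400 …(+2); best=1848 via (D,nl_idx)
  {ABE}: card=25000; try (B,merge)→6900, (B,hash)→10200, (B,nl_idx)→27000, (B,nl)→51100, (E,hash)→136400, (E,nl_idx)→910000 …(+2); best=6900 via (B,merge)
  {ABD}: card=60000; try (B,merge)→8600, (B,hash)→10680, (B,nl_idx)→63600, (B,nl)→121440, (D,hash)→136680, (D,nl_idx)→945000 …(+2); best=8600 via (B,merge)
  {ACDE}: card=48; try (C,nl_idx)→2328, (D,nl_idx)→2848, (D,merge)→3860, (D,hash)→3880, (E,hash)→5480, (E,nl_idx)→5568 …(+6); best=2328 via (C,nl_idx)
  {ABCE}: card=25000; try (B,merge)→7900, (B,hash)→11200, (B,nl_idx)→28000, (C,hash)→40900, (B,nl)→52100, (E,hash)→141400 …(+6); best=7900 via (B,merge)
  {ABCD}: card=60000; try (B,merge)→11000, (B,hash)→13080, (B,nl_idx)→66000, (C,hash)→77600, (B,nl)→123840, (D,hash)→141680 …(+6); best=11000 via (B,merge)
  {ABDE}: card=12000; try (B,merge)→7184, (B,hash)→10896, (B,nl_idx)→14280, (B,nl)→25848, (D,hash)→33580, (E,hash)→70000 …(+6); best=7184 via (B,merge)
  {ABCDE}: card=12000; try (B,merge)→7664, (B,hash)→11376, (B,nl_idx)→14760, (B,nl)→26328, (C,hash)→28184, (D,hash)→34580 …(+10); best=7664 via (B,merge)

cost=7664; order=E,A,D,C,B; methods=nl_idx,nl_idx,nl_idx,merge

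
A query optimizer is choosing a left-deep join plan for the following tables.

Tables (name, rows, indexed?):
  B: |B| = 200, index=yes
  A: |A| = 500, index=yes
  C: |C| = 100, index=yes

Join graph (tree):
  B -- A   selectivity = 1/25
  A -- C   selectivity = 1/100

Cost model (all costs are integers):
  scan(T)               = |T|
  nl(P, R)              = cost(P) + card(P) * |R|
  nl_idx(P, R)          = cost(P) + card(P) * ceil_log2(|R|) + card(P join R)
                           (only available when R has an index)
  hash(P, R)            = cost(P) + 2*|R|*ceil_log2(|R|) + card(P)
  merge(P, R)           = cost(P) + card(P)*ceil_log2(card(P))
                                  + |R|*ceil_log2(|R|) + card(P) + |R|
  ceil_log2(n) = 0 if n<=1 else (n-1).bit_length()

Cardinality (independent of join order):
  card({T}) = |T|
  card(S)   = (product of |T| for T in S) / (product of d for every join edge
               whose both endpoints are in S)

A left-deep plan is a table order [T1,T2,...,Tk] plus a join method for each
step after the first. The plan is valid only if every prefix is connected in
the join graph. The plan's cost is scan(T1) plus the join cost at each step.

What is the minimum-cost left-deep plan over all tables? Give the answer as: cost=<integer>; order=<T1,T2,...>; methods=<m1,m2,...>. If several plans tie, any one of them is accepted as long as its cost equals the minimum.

cost=5200; order=C,A,B; methods=nl_idx,hash

Selinger DP (subsets sized 1..n):
  {B}: scan cost=200, card=200
  {A}: scan cost=500, card=500
  {C}: scan cost=100, card=100
  {AB}: card=4000; try (B,hash)→4200, (A,nl_idx)→6000, (A,merge)→7000, (B,merge)→7300, (B,nl_idx)→8500, (A,hash)→9400 …(+2); best=4200 via (B,hash)
  {AC}: card=500; try (A,nl_idx)→1500, (C,hash)→2400, (C,nl_idx)→4500, (A,merge)→5900, (C,merge)→6300, (A,hash)→9200 …(+2); best=1500 via (A,nl_idx)
  {ABC}: card=4000; try (B,hash)→5200, (B,merge)→8300, (B,nl_idx)→9500, (C,hash)→9600, (C,nl_idx)→36200, (C,merge)→57000 …(+2); best=5200 via (B,hash)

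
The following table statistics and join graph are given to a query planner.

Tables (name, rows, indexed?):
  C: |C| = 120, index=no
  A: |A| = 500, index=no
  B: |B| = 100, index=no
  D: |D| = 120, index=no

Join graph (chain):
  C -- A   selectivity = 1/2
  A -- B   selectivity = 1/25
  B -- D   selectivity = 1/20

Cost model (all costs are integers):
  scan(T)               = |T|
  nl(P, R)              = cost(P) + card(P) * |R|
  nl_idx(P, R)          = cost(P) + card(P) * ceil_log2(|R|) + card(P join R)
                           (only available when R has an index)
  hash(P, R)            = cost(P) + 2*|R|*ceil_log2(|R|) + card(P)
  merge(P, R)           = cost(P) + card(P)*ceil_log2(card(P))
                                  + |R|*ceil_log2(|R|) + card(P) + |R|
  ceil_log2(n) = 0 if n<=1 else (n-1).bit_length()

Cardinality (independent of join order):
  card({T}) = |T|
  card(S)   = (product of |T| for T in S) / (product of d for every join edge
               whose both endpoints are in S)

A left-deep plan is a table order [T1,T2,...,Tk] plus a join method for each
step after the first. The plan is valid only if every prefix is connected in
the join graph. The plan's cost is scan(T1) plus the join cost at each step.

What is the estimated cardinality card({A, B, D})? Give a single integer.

Tables in S: A(500), B(100), D(120)
Edges inside S: A-B(d=25), B-D(d=20)
numerator = 500 * 100 * 120 = 6000000
denominator = 25 * 20 = 500
card(S) = 6000000 / 500 = 12000

12000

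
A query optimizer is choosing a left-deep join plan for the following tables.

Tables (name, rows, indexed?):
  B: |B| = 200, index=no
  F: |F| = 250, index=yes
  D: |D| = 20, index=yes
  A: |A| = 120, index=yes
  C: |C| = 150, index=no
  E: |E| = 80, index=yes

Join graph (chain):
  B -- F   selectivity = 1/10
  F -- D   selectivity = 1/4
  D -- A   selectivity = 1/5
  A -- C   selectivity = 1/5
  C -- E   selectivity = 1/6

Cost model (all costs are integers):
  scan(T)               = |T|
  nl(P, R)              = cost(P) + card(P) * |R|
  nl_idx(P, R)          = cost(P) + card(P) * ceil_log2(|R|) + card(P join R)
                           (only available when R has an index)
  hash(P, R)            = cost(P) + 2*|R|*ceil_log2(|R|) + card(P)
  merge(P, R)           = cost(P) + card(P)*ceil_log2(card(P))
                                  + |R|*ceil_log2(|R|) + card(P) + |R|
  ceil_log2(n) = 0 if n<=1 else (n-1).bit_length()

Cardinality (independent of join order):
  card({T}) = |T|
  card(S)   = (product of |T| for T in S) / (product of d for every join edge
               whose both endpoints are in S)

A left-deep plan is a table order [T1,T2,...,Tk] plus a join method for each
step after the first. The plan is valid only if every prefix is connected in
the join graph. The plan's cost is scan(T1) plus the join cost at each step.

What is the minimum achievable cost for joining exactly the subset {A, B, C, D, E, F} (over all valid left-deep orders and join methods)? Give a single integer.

Selinger DP over subsets of {A,B,C,D,E,F}:
  {B}: scan cost=200, card=200
  {F}: scan cost=250, card=250
  {D}: scan cost=20, card=20
  {A}: scan cost=120, card=120
  {C}: scan cost=150, card=150
  {E}: scan cost=80, card=80
  {BF}: card=5000; try (B,hash)→3700, (F,merge)→4250, (B,merge)→4300, (F,hash)→4400, (F,nl_idx)→6800, (F,nl)→50200 …(+1); best=3700 via (B,hash)
  {DF}: card=1250; try (D,hash)→700, (F,nl_idx)→1430, (F,merge)→2390, (D,merge)→2620, (D,nl_idx)→2750, (F,hash)→4040 …(+2); best=700 via (D,hash)
  {AD}: card=480; try (D,hash)→440, (A,nl_idx)→640, (A,merge)→1100, (D,merge)→1200, (D,nl_idx)→1200, (A,hash)→1720 …(+2); best=440 via (D,hash)
  {AC}: card=3600; try (A,hash)→1980, (C,merge)→2430, (A,merge)→2460, (C,hash)→2640, (A,nl_idx)→4800, (C,nl)→18120 …(+1); best=1980 via (A,hash)
  {CE}: card=2000; try (E,hash)→1420, (C,merge)→2070, (E,merge)→2140, (C,hash)→2560, (E,nl_idx)→3200, (C,nl)→12080 …(+1); best=1420 via (E,hash)
  {BDF}: card=25000; try (B,hash)→5150, (D,hash)→8900, (B,merge)→17500, (D,nl_idx)→53700, (D,merge)→73820, (D,nl)→103700 …(+1); best=5150 via (B,hash)
  {ADF}: card=30000; try (A,hash)→3630, (F,hash)→4920, (F,merge)→7490, (A,merge)→16660, (F,nl_idx)→34280, (A,nl_idx)→39450 …(+2); best=3630 via (A,hash)
  {ACD}: card=14400; try (C,hash)→3320, (D,hash)→5780, (C,merge)→6590, (D,nl_idx)→34380, (D,merge)→48900, (C,nl)→72440 …(+1); best=3320 via (C,hash)
  {ACE}: card=48000; try (A,hash)→5100, (E,hash)→6700, (A,merge)→26380, (E,merge)→49420, (A,nl_idx)→63420, (E,nl_idx)→75180 …(+2); best=5100 via (A,hash)
  {ABDF}: card=600000; try (A,hash)→31830, (B,hash)→36830, (A,merge)→406110, (B,merge)→485430, (A,nl_idx)→780150, (A,nl)→3005150 …(+1); best=31830 via (A,hash)
  {ACDF}: card=900000; try (F,hash)→21720, (C,hash)→36030, (F,merge)→221570, (C,merge)→484980, (F,nl_idx)→1018520, (F,nl)→3603320 …(+1); best=21720 via (F,hash)
  {ACDE}: card=192000; try (E,hash)→18840, (D,hash)→53300, (E,merge)→219960, (E,nl_idx)→296120, (D,nl_idx)→437100, (D,merge)→821220 …(+2); best=18840 via (E,hash)
  {ABCDF}: card=18000000; try (C,hash)→634230, (B,hash)→924920, (C,merge)→12633180, (B,merge)→18923520, (C,nl)→90031830, (B,nl)→180021720; best=634230 via (C,hash)
  {ACDEF}: card=12000000; try (F,hash)→214840, (E,hash)→922840, (F,merge)→3669090, (F,nl_idx)→13554840, (E,nl_idx)→18321720, (E,merge)→18922360 …(+2); best=214840 via (F,hash)
  {ABCDEF}: card=240000000; try (B,hash)→12218040, (E,hash)→18635350, (B,merge)→300216640, (E,nl_idx)→366634230, (E,merge)→468634870, (E,nl)→1440634230 …(+1); best=12218040 via (B,hash)

12218040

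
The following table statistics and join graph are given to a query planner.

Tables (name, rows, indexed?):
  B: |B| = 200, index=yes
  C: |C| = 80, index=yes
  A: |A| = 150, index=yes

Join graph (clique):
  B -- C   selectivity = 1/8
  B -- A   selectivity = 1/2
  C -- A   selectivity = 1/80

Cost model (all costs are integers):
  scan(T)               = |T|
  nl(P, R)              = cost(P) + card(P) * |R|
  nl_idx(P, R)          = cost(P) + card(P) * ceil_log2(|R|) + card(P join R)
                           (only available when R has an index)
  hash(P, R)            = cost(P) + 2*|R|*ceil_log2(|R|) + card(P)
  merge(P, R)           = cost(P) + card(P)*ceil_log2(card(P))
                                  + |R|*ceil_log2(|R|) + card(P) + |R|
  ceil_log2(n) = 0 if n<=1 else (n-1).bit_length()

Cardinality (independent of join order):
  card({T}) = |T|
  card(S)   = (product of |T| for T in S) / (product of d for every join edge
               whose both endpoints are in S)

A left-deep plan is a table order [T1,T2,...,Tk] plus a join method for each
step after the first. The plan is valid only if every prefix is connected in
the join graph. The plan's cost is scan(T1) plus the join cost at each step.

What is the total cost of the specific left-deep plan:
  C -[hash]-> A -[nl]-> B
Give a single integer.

32560

step 1: scan C: cost=80, card=80
step 2: join A via hash
    card(P join A) = 80*150/(80) = 150
    cost = 80 + 2*150*8 + 80 = 2560
step 3: join B via nl
    card(P join B) = 150*200/(8*2) = 1875
    cost = 2560 + 150*200 = 32560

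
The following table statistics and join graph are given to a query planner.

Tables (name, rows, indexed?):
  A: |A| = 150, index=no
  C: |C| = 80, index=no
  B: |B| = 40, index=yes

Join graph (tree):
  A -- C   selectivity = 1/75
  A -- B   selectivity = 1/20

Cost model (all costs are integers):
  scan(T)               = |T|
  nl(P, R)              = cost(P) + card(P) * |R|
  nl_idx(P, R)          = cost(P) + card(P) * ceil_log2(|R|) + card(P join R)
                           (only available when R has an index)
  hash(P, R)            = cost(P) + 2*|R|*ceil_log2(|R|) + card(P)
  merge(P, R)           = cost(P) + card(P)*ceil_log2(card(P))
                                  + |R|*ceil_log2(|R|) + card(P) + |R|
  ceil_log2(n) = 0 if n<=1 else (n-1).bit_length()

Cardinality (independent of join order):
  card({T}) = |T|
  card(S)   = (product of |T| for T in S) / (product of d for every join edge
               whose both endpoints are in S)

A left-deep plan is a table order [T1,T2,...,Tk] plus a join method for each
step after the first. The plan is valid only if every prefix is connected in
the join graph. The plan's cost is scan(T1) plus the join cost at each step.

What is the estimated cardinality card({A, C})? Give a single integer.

Tables in S: A(150), C(80)
Edges inside S: A-C(d=75)
numerator = 150 * 80 = 12000
denominator = 75 = 75
card(S) = 12000 / 75 = 160

160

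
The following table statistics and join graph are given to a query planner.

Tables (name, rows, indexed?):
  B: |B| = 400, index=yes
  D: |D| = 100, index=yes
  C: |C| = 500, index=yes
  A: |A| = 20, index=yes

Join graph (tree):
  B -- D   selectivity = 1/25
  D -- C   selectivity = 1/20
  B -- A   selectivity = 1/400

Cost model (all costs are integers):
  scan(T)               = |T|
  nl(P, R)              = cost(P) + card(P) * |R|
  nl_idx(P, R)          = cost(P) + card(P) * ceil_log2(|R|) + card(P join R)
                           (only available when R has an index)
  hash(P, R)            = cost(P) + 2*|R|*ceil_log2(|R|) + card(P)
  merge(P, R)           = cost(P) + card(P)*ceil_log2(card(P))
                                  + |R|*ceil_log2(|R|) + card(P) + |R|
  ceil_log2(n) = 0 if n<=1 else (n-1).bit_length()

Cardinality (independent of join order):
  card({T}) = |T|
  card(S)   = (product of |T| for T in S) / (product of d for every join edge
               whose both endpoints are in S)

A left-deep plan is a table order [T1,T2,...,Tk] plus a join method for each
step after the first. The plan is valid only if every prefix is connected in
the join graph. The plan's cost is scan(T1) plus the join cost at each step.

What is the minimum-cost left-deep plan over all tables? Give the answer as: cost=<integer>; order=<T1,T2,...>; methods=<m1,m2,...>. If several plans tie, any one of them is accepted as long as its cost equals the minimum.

Selinger DP (subsets sized 1..n):
  {B}: scan cost=400, card=400
  {D}: scan cost=100, card=100
  {C}: scan cost=500, card=500
  {A}: scan cost=20, card=20
  {BD}: card=1600; try (D,hash)→2200, (B,nl_idx)→2600, (D,nl_idx)→4800, (B,merge)→4900, (D,merge)→5200, (B,hash)→7400 …(+2); best=2200 via (D,hash)
  {AB}: card=20; try (B,nl_idx)→220, (A,hash)→1000, (A,nl_idx)→2420, (B,merge)→4140, (A,merge)→4520, (B,hash)→7240 …(+2); best=220 via (B,nl_idx)
  {CD}: card=2500; try (D,hash)→2400, (C,nl_idx)→3500, (C,merge)→5900, (D,merge)→6300, (D,nl_idx)→6500, (C,hash)→9200 …(+2); best=2400 via (D,hash)
  {BCD}: card=40000; try (B,hash)→12100, (C,hash)→12800, (C,merge)→26400, (B,merge)→38900, (C,nl_idx)→56600, (B,nl_idx)→64900 …(+2); best=12100 via (B,hash)
  {ABD}: card=80; try (D,nl_idx)→440, (D,merge)→1140, (D,hash)→1640, (D,nl)→2220, (A,hash)→4000, (A,nl_idx)→10280 …(+2); best=440 via (D,nl_idx)
  {ABCD}: card=2000; try (C,nl_idx)→3160, (C,merge)→6080, (C,hash)→9520, (C,nl)→40440, (A,hash)→52300, (A,nl_idx)→214100 …(+2); best=3160 via (C,nl_idx)

cost=3160; order=A,B,D,C; methods=nl_idx,nl_idx,nl_idx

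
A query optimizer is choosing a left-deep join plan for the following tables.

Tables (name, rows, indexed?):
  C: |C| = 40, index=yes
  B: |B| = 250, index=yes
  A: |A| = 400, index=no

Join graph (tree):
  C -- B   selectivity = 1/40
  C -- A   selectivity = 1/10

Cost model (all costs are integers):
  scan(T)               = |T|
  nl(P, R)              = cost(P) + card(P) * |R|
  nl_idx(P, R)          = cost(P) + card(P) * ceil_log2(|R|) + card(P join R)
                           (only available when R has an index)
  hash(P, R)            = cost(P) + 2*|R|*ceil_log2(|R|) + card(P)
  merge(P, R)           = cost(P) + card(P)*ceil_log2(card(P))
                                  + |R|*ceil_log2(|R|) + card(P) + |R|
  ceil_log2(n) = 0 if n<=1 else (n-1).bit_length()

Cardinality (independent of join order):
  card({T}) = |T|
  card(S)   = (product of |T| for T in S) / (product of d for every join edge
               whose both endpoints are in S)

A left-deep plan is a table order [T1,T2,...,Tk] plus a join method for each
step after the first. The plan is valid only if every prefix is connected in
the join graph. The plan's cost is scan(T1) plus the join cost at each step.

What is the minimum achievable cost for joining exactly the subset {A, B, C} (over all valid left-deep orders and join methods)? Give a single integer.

Selinger DP over subsets of {A,B,C}:
  {C}: scan cost=40, card=40
  {B}: scan cost=250, card=250
  {A}: scan cost=400, card=400
  {BC}: card=250; try (B,nl_idx)→610, (C,hash)→980, (C,nl_idx)→2000, (B,merge)→2570, (C,merge)→2780, (B,hash)→4080 …(+2); best=610 via (B,nl_idx)
  {AC}: card=1600; try (C,hash)→1280, (A,merge)→4320, (C,nl_idx)→4400, (C,merge)→4680, (A,hash)→7280, (A,nl)→16040 …(+1); best=1280 via (C,hash)
  {ABC}: card=10000; try (A,merge)→6860, (B,hash)→6880, (A,hash)→8060, (B,merge)→22730, (B,nl_idx)→24080, (A,nl)→100610 …(+1); best=6860 via (A,merge)

6860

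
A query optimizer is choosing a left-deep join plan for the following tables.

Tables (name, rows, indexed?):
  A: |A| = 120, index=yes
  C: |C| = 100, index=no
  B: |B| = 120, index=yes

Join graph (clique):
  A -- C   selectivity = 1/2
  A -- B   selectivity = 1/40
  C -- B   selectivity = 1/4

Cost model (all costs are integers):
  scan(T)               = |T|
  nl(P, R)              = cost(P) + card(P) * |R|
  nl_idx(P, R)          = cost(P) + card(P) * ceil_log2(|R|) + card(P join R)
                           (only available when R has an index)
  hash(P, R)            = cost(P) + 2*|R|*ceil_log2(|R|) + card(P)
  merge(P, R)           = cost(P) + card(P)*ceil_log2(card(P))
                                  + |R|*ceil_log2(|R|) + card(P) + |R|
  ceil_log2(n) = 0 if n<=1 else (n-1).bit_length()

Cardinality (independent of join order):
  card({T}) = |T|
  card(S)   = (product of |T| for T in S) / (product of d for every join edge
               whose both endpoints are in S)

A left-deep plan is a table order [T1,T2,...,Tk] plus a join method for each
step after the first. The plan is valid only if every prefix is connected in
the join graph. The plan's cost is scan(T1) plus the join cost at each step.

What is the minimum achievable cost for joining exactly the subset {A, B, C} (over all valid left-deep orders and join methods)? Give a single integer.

Selinger DP over subsets of {A,B,C}:
  {A}: scan cost=120, card=120
  {C}: scan cost=100, card=100
  {B}: scan cost=120, card=120
  {AC}: card=6000; try (C,hash)→1640, (A,merge)→1860, (C,merge)→1880, (A,hash)→1880, (A,nl_idx)→6800, (A,nl)→12100 …(+1); best=1640 via (C,hash)
  {AB}: card=360; try (B,nl_idx)→1320, (A,nl_idx)→1320, (B,hash)→1920, (A,hash)→1920, (B,merge)→2040, (A,merge)→2040 …(+2); best=1320 via (B,nl_idx)
  {BC}: card=3000; try (C,hash)→1640, (B,merge)→1860, (C,merge)→1880, (B,hash)→1880, (B,nl_idx)→3800, (B,nl)→12100 …(+1); best=1640 via (C,hash)
  {ABC}: card=4500; try (C,hash)→3080, (C,merge)→5720, (A,hash)→6320, (B,hash)→9320, (A,nl_idx)→27140, (C,nl)→37320 …(+5); best=3080 via (C,hash)

3080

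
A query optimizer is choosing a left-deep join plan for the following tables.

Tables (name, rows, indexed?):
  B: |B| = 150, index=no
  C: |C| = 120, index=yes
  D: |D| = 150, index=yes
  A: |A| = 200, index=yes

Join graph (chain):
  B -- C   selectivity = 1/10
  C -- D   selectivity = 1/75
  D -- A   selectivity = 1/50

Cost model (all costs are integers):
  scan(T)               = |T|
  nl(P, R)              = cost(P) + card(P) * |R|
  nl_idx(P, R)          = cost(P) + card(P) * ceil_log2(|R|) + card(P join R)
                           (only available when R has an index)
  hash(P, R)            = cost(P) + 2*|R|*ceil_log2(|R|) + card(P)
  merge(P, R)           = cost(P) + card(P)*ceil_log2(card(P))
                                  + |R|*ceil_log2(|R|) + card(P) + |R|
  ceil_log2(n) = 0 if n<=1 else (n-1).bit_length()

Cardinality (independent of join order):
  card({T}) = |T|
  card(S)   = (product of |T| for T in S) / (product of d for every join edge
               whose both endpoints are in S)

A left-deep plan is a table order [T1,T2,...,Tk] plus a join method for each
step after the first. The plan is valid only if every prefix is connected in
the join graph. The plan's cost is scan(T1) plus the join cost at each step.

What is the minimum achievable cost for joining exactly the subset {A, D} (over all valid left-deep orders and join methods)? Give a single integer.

Selinger DP over subsets of {A,D}:
  {D}: scan cost=150, card=150
  {A}: scan cost=200, card=200
  {AD}: card=600; try (A,nl_idx)→1950, (D,nl_idx)→2400, (D,hash)→2800, (A,merge)→3300, (D,merge)→3350, (A,hash)→3500 …(+2); best=1950 via (A,nl_idx)

1950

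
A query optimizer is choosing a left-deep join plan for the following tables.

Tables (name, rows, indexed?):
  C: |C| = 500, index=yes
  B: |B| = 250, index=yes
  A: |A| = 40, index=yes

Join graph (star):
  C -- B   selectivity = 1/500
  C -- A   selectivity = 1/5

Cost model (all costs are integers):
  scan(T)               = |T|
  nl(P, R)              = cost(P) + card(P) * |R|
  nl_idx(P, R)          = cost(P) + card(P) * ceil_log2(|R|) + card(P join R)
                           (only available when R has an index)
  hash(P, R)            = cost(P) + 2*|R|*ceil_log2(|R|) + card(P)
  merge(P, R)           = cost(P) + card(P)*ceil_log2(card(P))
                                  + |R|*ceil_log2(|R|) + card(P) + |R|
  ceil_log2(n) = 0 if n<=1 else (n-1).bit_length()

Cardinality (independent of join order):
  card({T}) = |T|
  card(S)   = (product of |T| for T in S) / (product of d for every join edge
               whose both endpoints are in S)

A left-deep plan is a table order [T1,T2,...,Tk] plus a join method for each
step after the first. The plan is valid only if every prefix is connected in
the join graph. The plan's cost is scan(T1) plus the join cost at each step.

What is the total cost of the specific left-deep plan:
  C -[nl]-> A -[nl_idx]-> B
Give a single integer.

step 1: scan C: cost=500, card=500
step 2: join A via nl
    card(P join A) = 500*40/(5) = 4000
    cost = 500 + 500*40 = 20500
step 3: join B via nl_idx
    card(P join B) = 4000*250/(500) = 2000
    cost = 20500 + 4000*8 + 2000 = 54500

54500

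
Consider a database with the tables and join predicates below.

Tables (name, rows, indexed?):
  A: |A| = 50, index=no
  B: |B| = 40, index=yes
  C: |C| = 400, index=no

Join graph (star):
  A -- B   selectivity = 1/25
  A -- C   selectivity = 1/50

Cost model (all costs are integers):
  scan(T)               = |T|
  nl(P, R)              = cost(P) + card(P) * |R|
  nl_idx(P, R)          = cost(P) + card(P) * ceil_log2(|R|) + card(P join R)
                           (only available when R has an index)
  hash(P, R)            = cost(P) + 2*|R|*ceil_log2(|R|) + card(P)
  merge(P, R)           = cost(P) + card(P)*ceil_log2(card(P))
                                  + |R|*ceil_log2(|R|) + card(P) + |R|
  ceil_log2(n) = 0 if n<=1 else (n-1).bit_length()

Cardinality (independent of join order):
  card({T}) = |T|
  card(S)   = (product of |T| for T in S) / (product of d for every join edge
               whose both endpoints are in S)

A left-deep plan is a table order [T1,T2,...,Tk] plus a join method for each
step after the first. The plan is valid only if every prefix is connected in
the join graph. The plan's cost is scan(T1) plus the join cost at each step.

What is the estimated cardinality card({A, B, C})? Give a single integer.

Tables in S: A(50), B(40), C(400)
Edges inside S: A-B(d=25), A-C(d=50)
numerator = 50 * 40 * 400 = 800000
denominator = 25 * 50 = 1250
card(S) = 800000 / 1250 = 640

640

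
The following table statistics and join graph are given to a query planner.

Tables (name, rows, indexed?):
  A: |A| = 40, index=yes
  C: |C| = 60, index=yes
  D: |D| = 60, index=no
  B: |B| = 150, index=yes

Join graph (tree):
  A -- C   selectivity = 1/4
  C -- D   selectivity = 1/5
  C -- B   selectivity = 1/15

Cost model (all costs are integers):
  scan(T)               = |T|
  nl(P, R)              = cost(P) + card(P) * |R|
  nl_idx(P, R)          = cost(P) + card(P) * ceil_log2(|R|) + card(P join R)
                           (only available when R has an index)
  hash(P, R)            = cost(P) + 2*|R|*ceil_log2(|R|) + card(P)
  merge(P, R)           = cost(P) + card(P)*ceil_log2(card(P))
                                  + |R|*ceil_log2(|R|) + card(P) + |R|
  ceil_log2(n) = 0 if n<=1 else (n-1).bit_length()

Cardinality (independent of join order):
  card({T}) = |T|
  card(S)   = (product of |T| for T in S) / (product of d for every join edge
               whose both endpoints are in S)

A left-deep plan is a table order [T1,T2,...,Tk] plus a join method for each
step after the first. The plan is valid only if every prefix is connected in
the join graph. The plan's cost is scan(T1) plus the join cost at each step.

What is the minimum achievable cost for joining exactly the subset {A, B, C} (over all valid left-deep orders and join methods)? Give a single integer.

Selinger DP over subsets of {A,B,C}:
  {A}: scan cost=40, card=40
  {C}: scan cost=60, card=60
  {B}: scan cost=150, card=150
  {AC}: card=600; try (A,hash)→600, (C,merge)→740, (A,merge)→760, (C,hash)→800, (C,nl_idx)→880, (A,nl_idx)→1020 …(+2); best=600 via (A,hash)
  {BC}: card=600; try (C,hash)→1020, (B,nl_idx)→1140, (C,nl_idx)→1650, (B,merge)→1830, (C,merge)→1920, (B,hash)→2520 …(+2); best=1020 via (C,hash)
  {ABC}: card=6000; try (A,hash)→2100, (B,hash)→3600, (A,merge)→7900, (B,merge)→8550, (A,nl_idx)→10620, (B,nl_idx)→11400 …(+2); best=2100 via (A,hash)

2100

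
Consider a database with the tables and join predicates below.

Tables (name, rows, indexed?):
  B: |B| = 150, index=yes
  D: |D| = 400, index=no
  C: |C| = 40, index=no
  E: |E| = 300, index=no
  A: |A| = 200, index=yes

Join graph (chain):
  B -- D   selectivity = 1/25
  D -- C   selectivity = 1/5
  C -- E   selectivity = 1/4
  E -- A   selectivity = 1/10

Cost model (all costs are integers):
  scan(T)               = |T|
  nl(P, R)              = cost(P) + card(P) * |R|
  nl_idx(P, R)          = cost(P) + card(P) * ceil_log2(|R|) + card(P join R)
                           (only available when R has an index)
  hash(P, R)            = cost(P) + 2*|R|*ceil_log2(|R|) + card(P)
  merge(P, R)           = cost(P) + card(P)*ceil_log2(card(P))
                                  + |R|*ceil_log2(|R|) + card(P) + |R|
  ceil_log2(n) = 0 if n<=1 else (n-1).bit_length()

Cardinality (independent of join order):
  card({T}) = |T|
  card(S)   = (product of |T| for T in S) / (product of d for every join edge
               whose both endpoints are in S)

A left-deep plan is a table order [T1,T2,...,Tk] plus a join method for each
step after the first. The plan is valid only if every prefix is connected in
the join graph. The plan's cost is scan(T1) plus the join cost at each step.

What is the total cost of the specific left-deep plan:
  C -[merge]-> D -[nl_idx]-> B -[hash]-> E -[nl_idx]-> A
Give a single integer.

40393720

step 1: scan C: cost=40, card=40
step 2: join D via merge
    card(P join D) = 40*400/(5) = 3200
    cost = 40 + 40*6 + 400*9 + 40 + 400 = 4320
step 3: join B via nl_idx
    card(P join B) = 3200*150/(25) = 19200
    cost = 4320 + 3200*8 + 19200 = 49120
step 4: join E via hash
    card(P join E) = 19200*300/(4) = 1440000
    cost = 49120 + 2*300*9 + 19200 = 73720
step 5: join A via nl_idx
    card(P join A) = 1440000*200/(10) = 28800000
    cost = 73720 + 1440000*8 + 28800000 = 40393720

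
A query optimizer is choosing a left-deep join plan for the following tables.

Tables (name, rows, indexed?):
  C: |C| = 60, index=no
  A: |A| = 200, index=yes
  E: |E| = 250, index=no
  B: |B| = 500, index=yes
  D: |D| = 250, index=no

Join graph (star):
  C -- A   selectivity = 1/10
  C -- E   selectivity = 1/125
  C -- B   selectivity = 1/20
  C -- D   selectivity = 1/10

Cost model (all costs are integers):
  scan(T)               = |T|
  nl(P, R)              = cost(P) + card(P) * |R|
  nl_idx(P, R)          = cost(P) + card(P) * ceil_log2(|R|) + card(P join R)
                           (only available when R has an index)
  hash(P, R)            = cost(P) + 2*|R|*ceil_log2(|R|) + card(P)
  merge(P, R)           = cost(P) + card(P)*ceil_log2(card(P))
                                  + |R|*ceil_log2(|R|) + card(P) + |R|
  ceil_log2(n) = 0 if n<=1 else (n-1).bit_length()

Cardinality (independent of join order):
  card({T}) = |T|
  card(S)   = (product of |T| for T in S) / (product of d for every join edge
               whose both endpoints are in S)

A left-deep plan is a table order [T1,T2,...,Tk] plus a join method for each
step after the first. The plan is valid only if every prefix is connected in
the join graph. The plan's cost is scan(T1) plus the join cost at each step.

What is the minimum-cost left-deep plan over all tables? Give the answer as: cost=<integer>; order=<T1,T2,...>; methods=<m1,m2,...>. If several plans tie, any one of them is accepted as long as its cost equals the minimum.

Selinger DP (subsets sized 1..n):
  {C}: scan cost=60, card=60
  {A}: scan cost=200, card=200
  {E}: scan cost=250, card=250
  {B}: scan cost=500, card=500
  {D}: scan cost=250, card=250
  {AC}: card=1200; try (C,hash)→1120, (A,nl_idx)→1740, (A,merge)→2280, (C,merge)→2420, (A,hash)→3320, (A,nl)→12060 …(+1); best=1120 via (C,hash)
  {CE}: card=120; try (C,hash)→1220, (E,merge)→2730, (C,merge)→2920, (E,hash)→4120, (E,nl)→15060, (C,nl)→15250; best=1220 via (C,hash)
  {BC}: card=1500; try (C,hash)→1720, (B,nl_idx)→2100, (B,merge)→5480, (C,merge)→5920, (B,hash)→9120, (B,nl)→30060 …(+1); best=1720 via (C,hash)
  {CD}: card=1500; try (C,hash)→1220, (D,merge)→2730, (C,merge)→2920, (D,hash)→4120, (D,nl)→15060, (C,nl)→15250; best=1220 via (C,hash)
  {ACE}: card=2400; try (A,merge)→3980, (A,hash)→4540, (A,nl_idx)→4580, (E,hash)→6320, (E,merge)→17770, (A,nl)→25220 …(+1); best=3980 via (A,merge)
  {ABC}: card=30000; try (A,hash)→6420, (B,hash)→11320, (B,merge)→20520, (A,merge)→21520, (B,nl_idx)→41920, (A,nl_idx)→43720 …(+2); best=6420 via (A,hash)
  {ACD}: card=30000; try (A,hash)→5920, (D,hash)→6320, (D,merge)→17770, (A,merge)→21020, (A,nl_idx)→43220, (D,nl)→301120 …(+1); best=5920 via (A,hash)
  {BCE}: card=3000; try (B,nl_idx)→5300, (B,merge)→7180, (E,hash)→7220, (B,hash)→10340, (E,merge)→21970, (B,nl)→61220 …(+1); best=5300 via (B,nl_idx)
  {CDE}: card=3000; try (D,merge)→4430, (D,hash)→5340, (E,hash)→6720, (E,merge)→21470, (D,nl)→31220, (E,nl)→376220; best=4430 via (D,merge)
  {BCD}: card=37500; try (D,hash)→7220, (B,hash)→11720, (D,merge)→21970, (B,merge)→24220, (B,nl_idx)→52220, (D,nl)→376720 …(+1); best=7220 via (D,hash)
  {ABCE}: card=60000; try (A,hash)→11500, (B,hash)→15380, (B,merge)→40180, (E,hash)→40420, (A,merge)→46100, (B,nl_idx)→85580 …(+5); best=11500 via (A,hash)
  {ACDE}: card=60000; try (D,hash)→10380, (A,hash)→10630, (D,merge)→37430, (E,hash)→39920, (A,merge)→45230, (A,nl_idx)→88430 …(+4); best=10380 via (D,hash)
  {ABCD}: card=750000; try (D,hash)→40420, (B,hash)→44920, (A,hash)→47920, (D,merge)→488670, (B,merge)→490920, (A,merge)→646520 …(+5); best=40420 via (D,hash)
  {BCDE}: card=75000; try (D,hash)→12300, (B,hash)→16430, (D,merge)→46550, (B,merge)→48430, (E,hash)→48720, (B,nl_idx)→106430 …(+4); best=12300 via (D,hash)
  {ABCDE}: card=1500000; try (D,hash)→75500, (B,hash)→79380, (A,hash)→90500, (E,hash)→794420, (D,merge)→1033750, (B,merge)→1035380 …(+8); best=75500 via (D,hash)

cost=75500; order=E,C,B,A,D; methods=hash,nl_idx,hash,hash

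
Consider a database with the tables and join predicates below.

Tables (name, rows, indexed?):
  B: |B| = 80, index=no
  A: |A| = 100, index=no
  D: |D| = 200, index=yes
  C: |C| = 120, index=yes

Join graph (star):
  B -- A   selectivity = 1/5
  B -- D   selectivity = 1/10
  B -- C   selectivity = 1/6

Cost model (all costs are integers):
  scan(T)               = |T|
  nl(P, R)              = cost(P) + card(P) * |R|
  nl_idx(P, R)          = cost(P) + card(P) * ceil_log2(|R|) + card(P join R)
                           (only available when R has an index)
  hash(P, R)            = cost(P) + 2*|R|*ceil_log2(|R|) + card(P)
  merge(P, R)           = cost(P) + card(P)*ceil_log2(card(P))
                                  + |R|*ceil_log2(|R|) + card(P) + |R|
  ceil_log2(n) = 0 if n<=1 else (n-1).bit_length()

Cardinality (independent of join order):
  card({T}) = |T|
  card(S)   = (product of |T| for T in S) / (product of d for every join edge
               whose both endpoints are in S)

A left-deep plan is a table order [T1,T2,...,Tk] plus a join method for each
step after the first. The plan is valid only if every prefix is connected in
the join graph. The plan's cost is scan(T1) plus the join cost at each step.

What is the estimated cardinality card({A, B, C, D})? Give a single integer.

640000

Tables in S: A(100), B(80), C(120), D(200)
Edges inside S: B-A(d=5), B-D(d=10), B-C(d=6)
numerator = 100 * 80 * 120 * 200 = 192000000
denominator = 5 * 10 * 6 = 300
card(S) = 192000000 / 300 = 640000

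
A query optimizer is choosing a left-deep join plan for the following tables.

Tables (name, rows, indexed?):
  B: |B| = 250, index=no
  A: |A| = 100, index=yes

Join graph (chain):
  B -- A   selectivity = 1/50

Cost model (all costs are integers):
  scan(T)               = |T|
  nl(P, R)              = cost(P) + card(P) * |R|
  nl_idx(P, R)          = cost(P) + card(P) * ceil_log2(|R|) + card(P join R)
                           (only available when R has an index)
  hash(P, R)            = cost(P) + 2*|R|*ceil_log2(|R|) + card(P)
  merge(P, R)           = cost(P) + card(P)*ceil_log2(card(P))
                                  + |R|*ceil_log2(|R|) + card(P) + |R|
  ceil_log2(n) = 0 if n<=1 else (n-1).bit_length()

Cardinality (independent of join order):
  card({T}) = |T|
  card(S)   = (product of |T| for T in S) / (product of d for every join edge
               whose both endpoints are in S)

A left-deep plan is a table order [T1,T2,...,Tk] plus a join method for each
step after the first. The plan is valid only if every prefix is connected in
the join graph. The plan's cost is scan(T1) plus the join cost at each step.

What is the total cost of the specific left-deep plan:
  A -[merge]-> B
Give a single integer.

step 1: scan A: cost=100, card=100
step 2: join B via merge
    card(P join B) = 100*250/(50) = 500
    cost = 100 + 100*7 + 250*8 + 100 + 250 = 3150

3150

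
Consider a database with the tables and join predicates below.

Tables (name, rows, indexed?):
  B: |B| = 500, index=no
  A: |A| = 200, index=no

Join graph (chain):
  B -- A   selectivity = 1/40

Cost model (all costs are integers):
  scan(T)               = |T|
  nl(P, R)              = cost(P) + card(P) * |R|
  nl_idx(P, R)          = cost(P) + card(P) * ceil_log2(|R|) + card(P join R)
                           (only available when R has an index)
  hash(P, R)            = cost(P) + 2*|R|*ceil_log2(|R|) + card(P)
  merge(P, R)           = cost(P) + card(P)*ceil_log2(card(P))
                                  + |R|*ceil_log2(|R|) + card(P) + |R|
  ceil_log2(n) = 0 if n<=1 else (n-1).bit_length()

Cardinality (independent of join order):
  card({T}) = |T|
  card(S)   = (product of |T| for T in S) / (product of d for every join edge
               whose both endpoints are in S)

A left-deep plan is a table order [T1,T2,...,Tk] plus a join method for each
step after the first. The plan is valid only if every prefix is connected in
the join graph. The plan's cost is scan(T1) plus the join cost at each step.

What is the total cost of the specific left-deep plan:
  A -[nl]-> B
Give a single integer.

step 1: scan A: cost=200, card=200
step 2: join B via nl
    card(P join B) = 200*500/(40) = 2500
    cost = 200 + 200*500 = 100200

100200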